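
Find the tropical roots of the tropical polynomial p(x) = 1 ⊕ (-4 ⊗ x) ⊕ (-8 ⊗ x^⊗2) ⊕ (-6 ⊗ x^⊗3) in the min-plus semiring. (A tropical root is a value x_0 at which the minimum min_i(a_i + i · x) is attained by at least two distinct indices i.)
Roots: {-2, 4, 5}

Each tropical root is a break point of the lower envelope of the lines y = a_i + i · x (there are 4 lines, with slopes 0, 1, ..., 3). Only the lines that attain the minimum somewhere contribute to roots; other lines are dominated. Here the surviving (envelope) indices are i = 3, i = 2, i = 1, i = 0.
Intersections between consecutive envelope lines give the roots: for adjacent envelope indices i < j the intersection is x = (a_i − a_j) / (j − i). Reading off the sorted break points: {-2, 4, 5}.
Verification: at each break x_0, at least two indices attain the minimum of min_i(a_i + i · x_0).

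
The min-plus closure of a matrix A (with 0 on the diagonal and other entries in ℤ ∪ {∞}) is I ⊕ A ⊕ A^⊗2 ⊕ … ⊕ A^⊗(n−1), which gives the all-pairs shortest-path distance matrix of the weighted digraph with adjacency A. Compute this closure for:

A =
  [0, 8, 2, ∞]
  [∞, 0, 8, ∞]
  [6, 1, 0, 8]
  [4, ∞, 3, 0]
Closure =
  [0, 3, 2, 10]
  [14, 0, 8, 16]
  [6, 1, 0, 8]
  [4, 4, 3, 0]

This is the Floyd-Warshall all-pairs shortest-path computation. For each intermediate vertex k = 0, 1, …, 3, update dist[i][j] ← min(dist[i][j], dist[i][k] + dist[k][j]). The final matrix gives, for each (i, j), the minimum total weight of any directed path from i to j (possibly empty when i = j).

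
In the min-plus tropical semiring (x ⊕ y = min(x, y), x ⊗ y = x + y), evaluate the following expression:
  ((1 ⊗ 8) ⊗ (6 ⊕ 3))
((1 ⊗ 8) ⊗ (6 ⊕ 3)) = 12

Expand innermost to outermost. Recall ⊕ takes the minimum of its arguments and ⊗ takes their sum. Working out the expression ((1 ⊗ 8) ⊗ (6 ⊕ 3)) gives 12.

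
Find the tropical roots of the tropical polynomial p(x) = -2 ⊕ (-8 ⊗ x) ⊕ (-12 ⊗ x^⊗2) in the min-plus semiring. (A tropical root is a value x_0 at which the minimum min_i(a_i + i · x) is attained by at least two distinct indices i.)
Roots: {4, 6}

Each tropical root is a break point of the lower envelope of the lines y = a_i + i · x (there are 3 lines, with slopes 0, 1, ..., 2). Only the lines that attain the minimum somewhere contribute to roots; other lines are dominated. Here the surviving (envelope) indices are i = 2, i = 1, i = 0.
Intersections between consecutive envelope lines give the roots: for adjacent envelope indices i < j the intersection is x = (a_i − a_j) / (j − i). Reading off the sorted break points: {4, 6}.
Verification: at each break x_0, at least two indices attain the minimum of min_i(a_i + i · x_0).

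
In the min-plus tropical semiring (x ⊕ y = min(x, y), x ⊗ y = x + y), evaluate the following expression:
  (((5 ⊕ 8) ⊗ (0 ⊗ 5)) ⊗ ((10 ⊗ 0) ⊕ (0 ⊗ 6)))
(((5 ⊕ 8) ⊗ (0 ⊗ 5)) ⊗ ((10 ⊗ 0) ⊕ (0 ⊗ 6))) = 16

Expand innermost to outermost. Recall ⊕ takes the minimum of its arguments and ⊗ takes their sum. Working out the expression (((5 ⊕ 8) ⊗ (0 ⊗ 5)) ⊗ ((10 ⊗ 0) ⊕ (0 ⊗ 6))) gives 16.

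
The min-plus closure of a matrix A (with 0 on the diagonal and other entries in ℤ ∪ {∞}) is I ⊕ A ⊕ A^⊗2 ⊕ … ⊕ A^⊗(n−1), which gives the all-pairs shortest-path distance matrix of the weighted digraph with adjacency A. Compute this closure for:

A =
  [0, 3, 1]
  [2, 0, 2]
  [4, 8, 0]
Closure =
  [0, 3, 1]
  [2, 0, 2]
  [4, 7, 0]

This is the Floyd-Warshall all-pairs shortest-path computation. For each intermediate vertex k = 0, 1, …, 2, update dist[i][j] ← min(dist[i][j], dist[i][k] + dist[k][j]). The final matrix gives, for each (i, j), the minimum total weight of any directed path from i to j (possibly empty when i = j).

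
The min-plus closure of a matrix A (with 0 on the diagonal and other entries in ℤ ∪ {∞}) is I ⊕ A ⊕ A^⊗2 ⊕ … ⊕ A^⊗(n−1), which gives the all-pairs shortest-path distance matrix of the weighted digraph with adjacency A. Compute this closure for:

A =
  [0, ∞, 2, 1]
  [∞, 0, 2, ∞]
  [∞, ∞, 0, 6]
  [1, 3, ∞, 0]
Closure =
  [0, 4, 2, 1]
  [9, 0, 2, 8]
  [7, 9, 0, 6]
  [1, 3, 3, 0]

This is the Floyd-Warshall all-pairs shortest-path computation. For each intermediate vertex k = 0, 1, …, 3, update dist[i][j] ← min(dist[i][j], dist[i][k] + dist[k][j]). The final matrix gives, for each (i, j), the minimum total weight of any directed path from i to j (possibly empty when i = j).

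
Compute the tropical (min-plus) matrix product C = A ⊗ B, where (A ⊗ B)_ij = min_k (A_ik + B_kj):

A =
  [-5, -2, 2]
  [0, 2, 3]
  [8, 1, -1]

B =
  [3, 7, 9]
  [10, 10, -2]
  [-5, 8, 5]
A ⊗ B =
  [-3, 2, -4]
  [-2, 7, 0]
  [-6, 7, -1]

Apply the min-plus product entry-by-entry:
  C[0][0] = min over k of (A[0][0] + B[0][0] = -5 + 3 = -2, A[0][1] + B[1][0] = -2 + 10 = 8, A[0][2] + B[2][0] = 2 + -5 = -3) = -3 (attained at k = 2)
  C[0][1] = min over k of (A[0][0] + B[0][1] = -5 + 7 = 2, A[0][1] + B[1][1] = -2 + 10 = 8, A[0][2] + B[2][1] = 2 + 8 = 10) = 2 (attained at k = 0)
  C[0][2] = min over k of (A[0][0] + B[0][2] = -5 + 9 = 4, A[0][1] + B[1][2] = -2 + -2 = -4, A[0][2] + B[2][2] = 2 + 5 = 7) = -4 (attained at k = 1)
  C[1][0] = min over k of (A[1][0] + B[0][0] = 0 + 3 = 3, A[1][1] + B[1][0] = 2 + 10 = 12, A[1][2] + B[2][0] = 3 + -5 = -2) = -2 (attained at k = 2)
  C[1][1] = min over k of (A[1][0] + B[0][1] = 0 + 7 = 7, A[1][1] + B[1][1] = 2 + 10 = 12, A[1][2] + B[2][1] = 3 + 8 = 11) = 7 (attained at k = 0)
  C[1][2] = min over k of (A[1][0] + B[0][2] = 0 + 9 = 9, A[1][1] + B[1][2] = 2 + -2 = 0, A[1][2] + B[2][2] = 3 + 5 = 8) = 0 (attained at k = 1)
  C[2][0] = min over k of (A[2][0] + B[0][0] = 8 + 3 = 11, A[2][1] + B[1][0] = 1 + 10 = 11, A[2][2] + B[2][0] = -1 + -5 = -6) = -6 (attained at k = 2)
  C[2][1] = min over k of (A[2][0] + B[0][1] = 8 + 7 = 15, A[2][1] + B[1][1] = 1 + 10 = 11, A[2][2] + B[2][1] = -1 + 8 = 7) = 7 (attained at k = 2)
  C[2][2] = min over k of (A[2][0] + B[0][2] = 8 + 9 = 17, A[2][1] + B[1][2] = 1 + -2 = -1, A[2][2] + B[2][2] = -1 + 5 = 4) = -1 (attained at k = 1)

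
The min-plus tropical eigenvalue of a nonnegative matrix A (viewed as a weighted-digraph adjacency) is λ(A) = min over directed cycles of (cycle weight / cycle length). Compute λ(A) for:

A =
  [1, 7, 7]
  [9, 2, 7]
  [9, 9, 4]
λ(A) = 1

Enumerate directed cycles and compute their means (weight / length). Sample:
  cycle 0 → 0: weight = 1, length = 1, mean = 1/1 ≈ 1.000
  cycle 1 → 1: weight = 2, length = 1, mean = 2/1 ≈ 2.000
  cycle 2 → 2: weight = 4, length = 1, mean = 4/1 ≈ 4.000
  cycle 0 → 1 → 0: weight = 16, length = 2, mean = 16/2 ≈ 8.000
  cycle 0 → 2 → 0: weight = 16, length = 2, mean = 16/2 ≈ 8.000
  cycle 1 → 0 → 1: weight = 16, length = 2, mean = 16/2 ≈ 8.000
Minimum mean = 1.000, attained e.g. along the cycle 0 → 0 with weight 1 and length 1. So λ(A) = 1/1 = 1.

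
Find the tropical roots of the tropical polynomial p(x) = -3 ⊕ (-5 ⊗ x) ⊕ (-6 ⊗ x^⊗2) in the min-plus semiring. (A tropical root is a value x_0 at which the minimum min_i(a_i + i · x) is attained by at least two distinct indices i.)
Roots: {1, 2}

Each tropical root is a break point of the lower envelope of the lines y = a_i + i · x (there are 3 lines, with slopes 0, 1, ..., 2). Only the lines that attain the minimum somewhere contribute to roots; other lines are dominated. Here the surviving (envelope) indices are i = 2, i = 1, i = 0.
Intersections between consecutive envelope lines give the roots: for adjacent envelope indices i < j the intersection is x = (a_i − a_j) / (j − i). Reading off the sorted break points: {1, 2}.
Verification: at each break x_0, at least two indices attain the minimum of min_i(a_i + i · x_0).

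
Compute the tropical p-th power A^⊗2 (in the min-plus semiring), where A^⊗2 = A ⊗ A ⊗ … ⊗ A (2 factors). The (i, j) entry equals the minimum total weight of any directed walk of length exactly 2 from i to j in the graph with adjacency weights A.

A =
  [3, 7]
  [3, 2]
A^⊗2 =
  [6, 9]
  [5, 4]

Each entry (A^⊗2)_ij equals the minimum over all length-2 walks i = v_0 → v_1 → … → v_2 = j of Σ_t A[v_t][v_{t+1}]. For example, for (i, j) = (0, 1) we minimise over 2 possible intermediate vertex sequences; the minimum is 9, attained along the walk 0 → 1 → 1.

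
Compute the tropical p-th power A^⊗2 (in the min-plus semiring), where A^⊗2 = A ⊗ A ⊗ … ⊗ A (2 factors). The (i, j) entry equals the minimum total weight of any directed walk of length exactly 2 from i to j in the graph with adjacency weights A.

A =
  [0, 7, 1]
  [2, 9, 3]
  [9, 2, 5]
A^⊗2 =
  [0, 3, 1]
  [2, 5, 3]
  [4, 7, 5]

Each entry (A^⊗2)_ij equals the minimum over all length-2 walks i = v_0 → v_1 → … → v_2 = j of Σ_t A[v_t][v_{t+1}]. For example, for (i, j) = (0, 2) we minimise over 3 possible intermediate vertex sequences; the minimum is 1, attained along the walk 0 → 0 → 2.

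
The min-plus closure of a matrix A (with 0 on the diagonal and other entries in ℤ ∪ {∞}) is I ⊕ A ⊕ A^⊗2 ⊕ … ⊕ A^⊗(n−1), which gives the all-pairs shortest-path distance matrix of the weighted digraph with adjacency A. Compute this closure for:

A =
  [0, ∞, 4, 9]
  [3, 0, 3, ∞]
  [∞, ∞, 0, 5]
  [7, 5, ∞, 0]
Closure =
  [0, 14, 4, 9]
  [3, 0, 3, 8]
  [12, 10, 0, 5]
  [7, 5, 8, 0]

This is the Floyd-Warshall all-pairs shortest-path computation. For each intermediate vertex k = 0, 1, …, 3, update dist[i][j] ← min(dist[i][j], dist[i][k] + dist[k][j]). The final matrix gives, for each (i, j), the minimum total weight of any directed path from i to j (possibly empty when i = j).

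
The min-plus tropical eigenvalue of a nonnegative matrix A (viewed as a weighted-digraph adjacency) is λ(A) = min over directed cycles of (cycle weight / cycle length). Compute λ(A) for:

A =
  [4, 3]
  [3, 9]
λ(A) = 3

Enumerate directed cycles and compute their means (weight / length). Sample:
  cycle 0 → 0: weight = 4, length = 1, mean = 4/1 ≈ 4.000
  cycle 1 → 1: weight = 9, length = 1, mean = 9/1 ≈ 9.000
  cycle 0 → 1 → 0: weight = 6, length = 2, mean = 6/2 ≈ 3.000
  cycle 1 → 0 → 1: weight = 6, length = 2, mean = 6/2 ≈ 3.000
Minimum mean = 3.000, attained e.g. along the cycle 0 → 1 → 0 with weight 6 and length 2. So λ(A) = 6/2 = 3.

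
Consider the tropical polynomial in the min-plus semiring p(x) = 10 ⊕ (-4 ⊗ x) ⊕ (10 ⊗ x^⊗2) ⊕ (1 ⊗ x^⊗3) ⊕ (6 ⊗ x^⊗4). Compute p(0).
p(0) = -4

A tropical monomial a ⊗ x^⊗i evaluates to a + i · x. Evaluating each term at x = 0:
  Term 0 contributes 10 + 0 · 0 = 10
  Term 1 contributes -4 + 1 · 0 = -4
  Term 2 contributes 10 + 2 · 0 = 10
  Term 3 contributes 1 + 3 · 0 = 1
  Term 4 contributes 6 + 4 · 0 = 6
p(0) = ⊕ of these = min[10, -4, 10, 1, 6] = -4.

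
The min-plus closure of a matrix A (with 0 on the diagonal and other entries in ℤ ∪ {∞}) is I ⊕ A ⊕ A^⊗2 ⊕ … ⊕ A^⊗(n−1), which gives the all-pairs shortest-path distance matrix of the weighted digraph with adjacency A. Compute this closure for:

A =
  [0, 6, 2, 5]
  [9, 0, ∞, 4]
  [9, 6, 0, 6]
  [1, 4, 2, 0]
Closure =
  [0, 6, 2, 5]
  [5, 0, 6, 4]
  [7, 6, 0, 6]
  [1, 4, 2, 0]

This is the Floyd-Warshall all-pairs shortest-path computation. For each intermediate vertex k = 0, 1, …, 3, update dist[i][j] ← min(dist[i][j], dist[i][k] + dist[k][j]). The final matrix gives, for each (i, j), the minimum total weight of any directed path from i to j (possibly empty when i = j).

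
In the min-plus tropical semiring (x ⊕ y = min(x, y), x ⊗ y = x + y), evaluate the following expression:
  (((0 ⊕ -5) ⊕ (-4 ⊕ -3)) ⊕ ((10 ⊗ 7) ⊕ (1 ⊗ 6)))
(((0 ⊕ -5) ⊕ (-4 ⊕ -3)) ⊕ ((10 ⊗ 7) ⊕ (1 ⊗ 6))) = -5

Expand innermost to outermost. Recall ⊕ takes the minimum of its arguments and ⊗ takes their sum. Working out the expression (((0 ⊕ -5) ⊕ (-4 ⊕ -3)) ⊕ ((10 ⊗ 7) ⊕ (1 ⊗ 6))) gives -5.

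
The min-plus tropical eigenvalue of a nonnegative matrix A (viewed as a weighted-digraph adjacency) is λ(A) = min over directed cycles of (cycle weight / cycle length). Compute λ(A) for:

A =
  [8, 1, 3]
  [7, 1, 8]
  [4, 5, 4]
λ(A) = 1

Enumerate directed cycles and compute their means (weight / length). Sample:
  cycle 0 → 0: weight = 8, length = 1, mean = 8/1 ≈ 8.000
  cycle 1 → 1: weight = 1, length = 1, mean = 1/1 ≈ 1.000
  cycle 2 → 2: weight = 4, length = 1, mean = 4/1 ≈ 4.000
  cycle 0 → 1 → 0: weight = 8, length = 2, mean = 8/2 ≈ 4.000
  cycle 0 → 2 → 0: weight = 7, length = 2, mean = 7/2 ≈ 3.500
  cycle 1 → 0 → 1: weight = 8, length = 2, mean = 8/2 ≈ 4.000
Minimum mean = 1.000, attained e.g. along the cycle 1 → 1 with weight 1 and length 1. So λ(A) = 1/1 = 1.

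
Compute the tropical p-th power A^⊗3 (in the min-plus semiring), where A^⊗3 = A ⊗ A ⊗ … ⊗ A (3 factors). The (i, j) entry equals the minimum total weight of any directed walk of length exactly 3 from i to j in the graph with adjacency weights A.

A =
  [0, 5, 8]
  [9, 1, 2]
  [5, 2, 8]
A^⊗3 =
  [0, 5, 7]
  [7, 3, 4]
  [5, 4, 5]

Each entry (A^⊗3)_ij equals the minimum over all length-3 walks i = v_0 → v_1 → … → v_3 = j of Σ_t A[v_t][v_{t+1}]. For example, for (i, j) = (0, 2) we minimise over 9 possible intermediate vertex sequences; the minimum is 7, attained along the walk 0 → 0 → 1 → 2.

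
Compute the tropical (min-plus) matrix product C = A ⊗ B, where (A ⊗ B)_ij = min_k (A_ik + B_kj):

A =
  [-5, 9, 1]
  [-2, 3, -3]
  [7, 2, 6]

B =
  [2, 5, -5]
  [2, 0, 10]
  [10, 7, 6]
A ⊗ B =
  [-3, 0, -10]
  [0, 3, -7]
  [4, 2, 2]

Apply the min-plus product entry-by-entry:
  C[0][0] = min over k of (A[0][0] + B[0][0] = -5 + 2 = -3, A[0][1] + B[1][0] = 9 + 2 = 11, A[0][2] + B[2][0] = 1 + 10 = 11) = -3 (attained at k = 0)
  C[0][1] = min over k of (A[0][0] + B[0][1] = -5 + 5 = 0, A[0][1] + B[1][1] = 9 + 0 = 9, A[0][2] + B[2][1] = 1 + 7 = 8) = 0 (attained at k = 0)
  C[0][2] = min over k of (A[0][0] + B[0][2] = -5 + -5 = -10, A[0][1] + B[1][2] = 9 + 10 = 19, A[0][2] + B[2][2] = 1 + 6 = 7) = -10 (attained at k = 0)
  C[1][0] = min over k of (A[1][0] + B[0][0] = -2 + 2 = 0, A[1][1] + B[1][0] = 3 + 2 = 5, A[1][2] + B[2][0] = -3 + 10 = 7) = 0 (attained at k = 0)
  C[1][1] = min over k of (A[1][0] + B[0][1] = -2 + 5 = 3, A[1][1] + B[1][1] = 3 + 0 = 3, A[1][2] + B[2][1] = -3 + 7 = 4) = 3 (attained at k = 0)
  C[1][2] = min over k of (A[1][0] + B[0][2] = -2 + -5 = -7, A[1][1] + B[1][2] = 3 + 10 = 13, A[1][2] + B[2][2] = -3 + 6 = 3) = -7 (attained at k = 0)
  C[2][0] = min over k of (A[2][0] + B[0][0] = 7 + 2 = 9, A[2][1] + B[1][0] = 2 + 2 = 4, A[2][2] + B[2][0] = 6 + 10 = 16) = 4 (attained at k = 1)
  C[2][1] = min over k of (A[2][0] + B[0][1] = 7 + 5 = 12, A[2][1] + B[1][1] = 2 + 0 = 2, A[2][2] + B[2][1] = 6 + 7 = 13) = 2 (attained at k = 1)
  C[2][2] = min over k of (A[2][0] + B[0][2] = 7 + -5 = 2, A[2][1] + B[1][2] = 2 + 10 = 12, A[2][2] + B[2][2] = 6 + 6 = 12) = 2 (attained at k = 0)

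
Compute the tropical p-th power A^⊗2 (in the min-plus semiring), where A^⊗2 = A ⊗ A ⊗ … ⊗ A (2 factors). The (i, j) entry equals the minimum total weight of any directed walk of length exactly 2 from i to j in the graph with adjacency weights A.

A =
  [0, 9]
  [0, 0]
A^⊗2 =
  [0, 9]
  [0, 0]

Each entry (A^⊗2)_ij equals the minimum over all length-2 walks i = v_0 → v_1 → … → v_2 = j of Σ_t A[v_t][v_{t+1}]. For example, for (i, j) = (0, 1) we minimise over 2 possible intermediate vertex sequences; the minimum is 9, attained along the walk 0 → 0 → 1.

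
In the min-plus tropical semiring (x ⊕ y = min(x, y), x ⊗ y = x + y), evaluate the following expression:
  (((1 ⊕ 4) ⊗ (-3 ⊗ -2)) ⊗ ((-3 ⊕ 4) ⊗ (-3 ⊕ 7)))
(((1 ⊕ 4) ⊗ (-3 ⊗ -2)) ⊗ ((-3 ⊕ 4) ⊗ (-3 ⊕ 7))) = -10

Expand innermost to outermost. Recall ⊕ takes the minimum of its arguments and ⊗ takes their sum. Working out the expression (((1 ⊕ 4) ⊗ (-3 ⊗ -2)) ⊗ ((-3 ⊕ 4) ⊗ (-3 ⊕ 7))) gives -10.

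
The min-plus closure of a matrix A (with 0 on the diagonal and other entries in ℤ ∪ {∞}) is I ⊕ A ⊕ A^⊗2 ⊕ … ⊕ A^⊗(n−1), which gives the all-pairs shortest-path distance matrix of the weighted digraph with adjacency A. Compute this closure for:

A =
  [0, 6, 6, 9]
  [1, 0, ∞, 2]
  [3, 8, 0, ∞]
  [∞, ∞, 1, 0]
Closure =
  [0, 6, 6, 8]
  [1, 0, 3, 2]
  [3, 8, 0, 10]
  [4, 9, 1, 0]

This is the Floyd-Warshall all-pairs shortest-path computation. For each intermediate vertex k = 0, 1, …, 3, update dist[i][j] ← min(dist[i][j], dist[i][k] + dist[k][j]). The final matrix gives, for each (i, j), the minimum total weight of any directed path from i to j (possibly empty when i = j).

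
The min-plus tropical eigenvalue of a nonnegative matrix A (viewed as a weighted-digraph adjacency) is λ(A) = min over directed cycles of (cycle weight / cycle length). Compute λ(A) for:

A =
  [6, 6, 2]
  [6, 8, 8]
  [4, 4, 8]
λ(A) = 3

Enumerate directed cycles and compute their means (weight / length). Sample:
  cycle 0 → 0: weight = 6, length = 1, mean = 6/1 ≈ 6.000
  cycle 1 → 1: weight = 8, length = 1, mean = 8/1 ≈ 8.000
  cycle 2 → 2: weight = 8, length = 1, mean = 8/1 ≈ 8.000
  cycle 0 → 1 → 0: weight = 12, length = 2, mean = 12/2 ≈ 6.000
  cycle 0 → 2 → 0: weight = 6, length = 2, mean = 6/2 ≈ 3.000
  cycle 1 → 0 → 1: weight = 12, length = 2, mean = 12/2 ≈ 6.000
Minimum mean = 3.000, attained e.g. along the cycle 0 → 2 → 0 with weight 6 and length 2. So λ(A) = 6/2 = 3.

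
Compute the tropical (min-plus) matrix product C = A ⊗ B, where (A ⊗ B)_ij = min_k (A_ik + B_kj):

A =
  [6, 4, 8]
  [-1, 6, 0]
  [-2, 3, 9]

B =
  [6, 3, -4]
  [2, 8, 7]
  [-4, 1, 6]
A ⊗ B =
  [4, 9, 2]
  [-4, 1, -5]
  [4, 1, -6]

Apply the min-plus product entry-by-entry:
  C[0][0] = min over k of (A[0][0] + B[0][0] = 6 + 6 = 12, A[0][1] + B[1][0] = 4 + 2 = 6, A[0][2] + B[2][0] = 8 + -4 = 4) = 4 (attained at k = 2)
  C[0][1] = min over k of (A[0][0] + B[0][1] = 6 + 3 = 9, A[0][1] + B[1][1] = 4 + 8 = 12, A[0][2] + B[2][1] = 8 + 1 = 9) = 9 (attained at k = 0)
  C[0][2] = min over k of (A[0][0] + B[0][2] = 6 + -4 = 2, A[0][1] + B[1][2] = 4 + 7 = 11, A[0][2] + B[2][2] = 8 + 6 = 14) = 2 (attained at k = 0)
  C[1][0] = min over k of (A[1][0] + B[0][0] = -1 + 6 = 5, A[1][1] + B[1][0] = 6 + 2 = 8, A[1][2] + B[2][0] = 0 + -4 = -4) = -4 (attained at k = 2)
  C[1][1] = min over k of (A[1][0] + B[0][1] = -1 + 3 = 2, A[1][1] + B[1][1] = 6 + 8 = 14, A[1][2] + B[2][1] = 0 + 1 = 1) = 1 (attained at k = 2)
  C[1][2] = min over k of (A[1][0] + B[0][2] = -1 + -4 = -5, A[1][1] + B[1][2] = 6 + 7 = 13, A[1][2] + B[2][2] = 0 + 6 = 6) = -5 (attained at k = 0)
  C[2][0] = min over k of (A[2][0] + B[0][0] = -2 + 6 = 4, A[2][1] + B[1][0] = 3 + 2 = 5, A[2][2] + B[2][0] = 9 + -4 = 5) = 4 (attained at k = 0)
  C[2][1] = min over k of (A[2][0] + B[0][1] = -2 + 3 = 1, A[2][1] + B[1][1] = 3 + 8 = 11, A[2][2] + B[2][1] = 9 + 1 = 10) = 1 (attained at k = 0)
  C[2][2] = min over k of (A[2][0] + B[0][2] = -2 + -4 = -6, A[2][1] + B[1][2] = 3 + 7 = 10, A[2][2] + B[2][2] = 9 + 6 = 15) = -6 (attained at k = 0)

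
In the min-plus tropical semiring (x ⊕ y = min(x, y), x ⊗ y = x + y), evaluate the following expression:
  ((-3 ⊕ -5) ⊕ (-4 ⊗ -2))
((-3 ⊕ -5) ⊕ (-4 ⊗ -2)) = -6

Expand innermost to outermost. Recall ⊕ takes the minimum of its arguments and ⊗ takes their sum. Working out the expression ((-3 ⊕ -5) ⊕ (-4 ⊗ -2)) gives -6.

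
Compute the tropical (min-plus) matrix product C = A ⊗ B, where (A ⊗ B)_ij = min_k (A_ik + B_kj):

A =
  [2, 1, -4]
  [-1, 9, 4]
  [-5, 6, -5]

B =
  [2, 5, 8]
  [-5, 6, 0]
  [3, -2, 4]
A ⊗ B =
  [-4, -6, 0]
  [1, 2, 7]
  [-3, -7, -1]

Apply the min-plus product entry-by-entry:
  C[0][0] = min over k of (A[0][0] + B[0][0] = 2 + 2 = 4, A[0][1] + B[1][0] = 1 + -5 = -4, A[0][2] + B[2][0] = -4 + 3 = -1) = -4 (attained at k = 1)
  C[0][1] = min over k of (A[0][0] + B[0][1] = 2 + 5 = 7, A[0][1] + B[1][1] = 1 + 6 = 7, A[0][2] + B[2][1] = -4 + -2 = -6) = -6 (attained at k = 2)
  C[0][2] = min over k of (A[0][0] + B[0][2] = 2 + 8 = 10, A[0][1] + B[1][2] = 1 + 0 = 1, A[0][2] + B[2][2] = -4 + 4 = 0) = 0 (attained at k = 2)
  C[1][0] = min over k of (A[1][0] + B[0][0] = -1 + 2 = 1, A[1][1] + B[1][0] = 9 + -5 = 4, A[1][2] + B[2][0] = 4 + 3 = 7) = 1 (attained at k = 0)
  C[1][1] = min over k of (A[1][0] + B[0][1] = -1 + 5 = 4, A[1][1] + B[1][1] = 9 + 6 = 15, A[1][2] + B[2][1] = 4 + -2 = 2) = 2 (attained at k = 2)
  C[1][2] = min over k of (A[1][0] + B[0][2] = -1 + 8 = 7, A[1][1] + B[1][2] = 9 + 0 = 9, A[1][2] + B[2][2] = 4 + 4 = 8) = 7 (attained at k = 0)
  C[2][0] = min over k of (A[2][0] + B[0][0] = -5 + 2 = -3, A[2][1] + B[1][0] = 6 + -5 = 1, A[2][2] + B[2][0] = -5 + 3 = -2) = -3 (attained at k = 0)
  C[2][1] = min over k of (A[2][0] + B[0][1] = -5 + 5 = 0, A[2][1] + B[1][1] = 6 + 6 = 12, A[2][2] + B[2][1] = -5 + -2 = -7) = -7 (attained at k = 2)
  C[2][2] = min over k of (A[2][0] + B[0][2] = -5 + 8 = 3, A[2][1] + B[1][2] = 6 + 0 = 6, A[2][2] + B[2][2] = -5 + 4 = -1) = -1 (attained at k = 2)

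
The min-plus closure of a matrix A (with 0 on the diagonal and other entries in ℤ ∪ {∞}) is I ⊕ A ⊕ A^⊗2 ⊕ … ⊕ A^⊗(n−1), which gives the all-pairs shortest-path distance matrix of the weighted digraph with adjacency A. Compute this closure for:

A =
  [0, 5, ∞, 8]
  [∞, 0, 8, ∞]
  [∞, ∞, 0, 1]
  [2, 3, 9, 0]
Closure =
  [0, 5, 13, 8]
  [11, 0, 8, 9]
  [3, 4, 0, 1]
  [2, 3, 9, 0]

This is the Floyd-Warshall all-pairs shortest-path computation. For each intermediate vertex k = 0, 1, …, 3, update dist[i][j] ← min(dist[i][j], dist[i][k] + dist[k][j]). The final matrix gives, for each (i, j), the minimum total weight of any directed path from i to j (possibly empty when i = j).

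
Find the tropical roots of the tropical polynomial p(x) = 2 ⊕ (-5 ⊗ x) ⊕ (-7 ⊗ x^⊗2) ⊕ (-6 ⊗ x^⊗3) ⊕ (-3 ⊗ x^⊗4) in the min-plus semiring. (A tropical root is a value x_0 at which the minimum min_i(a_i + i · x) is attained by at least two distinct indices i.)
Roots: {-3, -1, 2, 7}

Each tropical root is a break point of the lower envelope of the lines y = a_i + i · x (there are 5 lines, with slopes 0, 1, ..., 4). Only the lines that attain the minimum somewhere contribute to roots; other lines are dominated. Here the surviving (envelope) indices are i = 4, i = 3, i = 2, i = 1, i = 0.
Intersections between consecutive envelope lines give the roots: for adjacent envelope indices i < j the intersection is x = (a_i − a_j) / (j − i). Reading off the sorted break points: {-3, -1, 2, 7}.
Verification: at each break x_0, at least two indices attain the minimum of min_i(a_i + i · x_0).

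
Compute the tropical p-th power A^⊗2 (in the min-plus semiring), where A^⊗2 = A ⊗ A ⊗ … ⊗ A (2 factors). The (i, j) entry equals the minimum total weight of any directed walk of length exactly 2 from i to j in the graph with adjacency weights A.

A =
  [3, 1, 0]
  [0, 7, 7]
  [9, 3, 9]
A^⊗2 =
  [1, 3, 3]
  [3, 1, 0]
  [3, 10, 9]

Each entry (A^⊗2)_ij equals the minimum over all length-2 walks i = v_0 → v_1 → … → v_2 = j of Σ_t A[v_t][v_{t+1}]. For example, for (i, j) = (0, 2) we minimise over 3 possible intermediate vertex sequences; the minimum is 3, attained along the walk 0 → 0 → 2.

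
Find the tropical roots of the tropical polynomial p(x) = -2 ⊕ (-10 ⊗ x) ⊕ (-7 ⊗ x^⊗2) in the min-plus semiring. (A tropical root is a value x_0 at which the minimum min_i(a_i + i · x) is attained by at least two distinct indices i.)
Roots: {-3, 8}

Each tropical root is a break point of the lower envelope of the lines y = a_i + i · x (there are 3 lines, with slopes 0, 1, ..., 2). Only the lines that attain the minimum somewhere contribute to roots; other lines are dominated. Here the surviving (envelope) indices are i = 2, i = 1, i = 0.
Intersections between consecutive envelope lines give the roots: for adjacent envelope indices i < j the intersection is x = (a_i − a_j) / (j − i). Reading off the sorted break points: {-3, 8}.
Verification: at each break x_0, at least two indices attain the minimum of min_i(a_i + i · x_0).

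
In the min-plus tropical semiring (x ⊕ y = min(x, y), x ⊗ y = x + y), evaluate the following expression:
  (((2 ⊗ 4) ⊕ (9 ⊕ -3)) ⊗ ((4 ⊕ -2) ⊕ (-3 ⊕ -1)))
(((2 ⊗ 4) ⊕ (9 ⊕ -3)) ⊗ ((4 ⊕ -2) ⊕ (-3 ⊕ -1))) = -6

Expand innermost to outermost. Recall ⊕ takes the minimum of its arguments and ⊗ takes their sum. Working out the expression (((2 ⊗ 4) ⊕ (9 ⊕ -3)) ⊗ ((4 ⊕ -2) ⊕ (-3 ⊕ -1))) gives -6.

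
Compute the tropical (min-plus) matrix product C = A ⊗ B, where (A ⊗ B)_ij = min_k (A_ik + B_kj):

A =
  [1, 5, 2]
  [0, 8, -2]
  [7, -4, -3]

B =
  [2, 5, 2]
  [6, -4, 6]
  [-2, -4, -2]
A ⊗ B =
  [0, -2, 0]
  [-4, -6, -4]
  [-5, -8, -5]

Apply the min-plus product entry-by-entry:
  C[0][0] = min over k of (A[0][0] + B[0][0] = 1 + 2 = 3, A[0][1] + B[1][0] = 5 + 6 = 11, A[0][2] + B[2][0] = 2 + -2 = 0) = 0 (attained at k = 2)
  C[0][1] = min over k of (A[0][0] + B[0][1] = 1 + 5 = 6, A[0][1] + B[1][1] = 5 + -4 = 1, A[0][2] + B[2][1] = 2 + -4 = -2) = -2 (attained at k = 2)
  C[0][2] = min over k of (A[0][0] + B[0][2] = 1 + 2 = 3, A[0][1] + B[1][2] = 5 + 6 = 11, A[0][2] + B[2][2] = 2 + -2 = 0) = 0 (attained at k = 2)
  C[1][0] = min over k of (A[1][0] + B[0][0] = 0 + 2 = 2, A[1][1] + B[1][0] = 8 + 6 = 14, A[1][2] + B[2][0] = -2 + -2 = -4) = -4 (attained at k = 2)
  C[1][1] = min over k of (A[1][0] + B[0][1] = 0 + 5 = 5, A[1][1] + B[1][1] = 8 + -4 = 4, A[1][2] + B[2][1] = -2 + -4 = -6) = -6 (attained at k = 2)
  C[1][2] = min over k of (A[1][0] + B[0][2] = 0 + 2 = 2, A[1][1] + B[1][2] = 8 + 6 = 14, A[1][2] + B[2][2] = -2 + -2 = -4) = -4 (attained at k = 2)
  C[2][0] = min over k of (A[2][0] + B[0][0] = 7 + 2 = 9, A[2][1] + B[1][0] = -4 + 6 = 2, A[2][2] + B[2][0] = -3 + -2 = -5) = -5 (attained at k = 2)
  C[2][1] = min over k of (A[2][0] + B[0][1] = 7 + 5 = 12, A[2][1] + B[1][1] = -4 + -4 = -8, A[2][2] + B[2][1] = -3 + -4 = -7) = -8 (attained at k = 1)
  C[2][2] = min over k of (A[2][0] + B[0][2] = 7 + 2 = 9, A[2][1] + B[1][2] = -4 + 6 = 2, A[2][2] + B[2][2] = -3 + -2 = -5) = -5 (attained at k = 2)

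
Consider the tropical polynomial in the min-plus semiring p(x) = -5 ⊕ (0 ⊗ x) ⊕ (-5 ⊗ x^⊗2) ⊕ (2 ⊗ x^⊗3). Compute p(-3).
p(-3) = -11

A tropical monomial a ⊗ x^⊗i evaluates to a + i · x. Evaluating each term at x = -3:
  Term 0 contributes -5 + 0 · -3 = -5
  Term 1 contributes 0 + 1 · -3 = -3
  Term 2 contributes -5 + 2 · -3 = -11
  Term 3 contributes 2 + 3 · -3 = -7
p(-3) = ⊕ of these = min[-5, -3, -11, -7] = -11.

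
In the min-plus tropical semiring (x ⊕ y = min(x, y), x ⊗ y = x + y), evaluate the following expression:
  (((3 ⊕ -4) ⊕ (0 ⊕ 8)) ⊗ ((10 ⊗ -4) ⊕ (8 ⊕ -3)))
(((3 ⊕ -4) ⊕ (0 ⊕ 8)) ⊗ ((10 ⊗ -4) ⊕ (8 ⊕ -3))) = -7

Expand innermost to outermost. Recall ⊕ takes the minimum of its arguments and ⊗ takes their sum. Working out the expression (((3 ⊕ -4) ⊕ (0 ⊕ 8)) ⊗ ((10 ⊗ -4) ⊕ (8 ⊕ -3))) gives -7.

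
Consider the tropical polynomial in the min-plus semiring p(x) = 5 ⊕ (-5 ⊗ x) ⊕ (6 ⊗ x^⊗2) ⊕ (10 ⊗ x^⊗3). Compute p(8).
p(8) = 3

A tropical monomial a ⊗ x^⊗i evaluates to a + i · x. Evaluating each term at x = 8:
  Term 0 contributes 5 + 0 · 8 = 5
  Term 1 contributes -5 + 1 · 8 = 3
  Term 2 contributes 6 + 2 · 8 = 22
  Term 3 contributes 10 + 3 · 8 = 34
p(8) = ⊕ of these = min[5, 3, 22, 34] = 3.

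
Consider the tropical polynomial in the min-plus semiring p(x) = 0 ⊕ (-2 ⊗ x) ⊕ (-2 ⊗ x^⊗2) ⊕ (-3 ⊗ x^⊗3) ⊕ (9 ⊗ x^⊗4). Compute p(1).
p(1) = -1

A tropical monomial a ⊗ x^⊗i evaluates to a + i · x. Evaluating each term at x = 1:
  Term 0 contributes 0 + 0 · 1 = 0
  Term 1 contributes -2 + 1 · 1 = -1
  Term 2 contributes -2 + 2 · 1 = 0
  Term 3 contributes -3 + 3 · 1 = 0
  Term 4 contributes 9 + 4 · 1 = 13
p(1) = ⊕ of these = min[0, -1, 0, 0, 13] = -1.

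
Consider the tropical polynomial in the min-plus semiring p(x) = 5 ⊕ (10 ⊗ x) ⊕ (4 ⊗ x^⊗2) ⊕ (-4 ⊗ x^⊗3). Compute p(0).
p(0) = -4

A tropical monomial a ⊗ x^⊗i evaluates to a + i · x. Evaluating each term at x = 0:
  Term 0 contributes 5 + 0 · 0 = 5
  Term 1 contributes 10 + 1 · 0 = 10
  Term 2 contributes 4 + 2 · 0 = 4
  Term 3 contributes -4 + 3 · 0 = -4
p(0) = ⊕ of these = min[5, 10, 4, -4] = -4.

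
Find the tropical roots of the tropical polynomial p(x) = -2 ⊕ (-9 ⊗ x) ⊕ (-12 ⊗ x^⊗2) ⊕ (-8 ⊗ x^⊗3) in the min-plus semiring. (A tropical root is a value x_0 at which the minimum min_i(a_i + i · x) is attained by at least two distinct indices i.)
Roots: {-4, 3, 7}

Each tropical root is a break point of the lower envelope of the lines y = a_i + i · x (there are 4 lines, with slopes 0, 1, ..., 3). Only the lines that attain the minimum somewhere contribute to roots; other lines are dominated. Here the surviving (envelope) indices are i = 3, i = 2, i = 1, i = 0.
Intersections between consecutive envelope lines give the roots: for adjacent envelope indices i < j the intersection is x = (a_i − a_j) / (j − i). Reading off the sorted break points: {-4, 3, 7}.
Verification: at each break x_0, at least two indices attain the minimum of min_i(a_i + i · x_0).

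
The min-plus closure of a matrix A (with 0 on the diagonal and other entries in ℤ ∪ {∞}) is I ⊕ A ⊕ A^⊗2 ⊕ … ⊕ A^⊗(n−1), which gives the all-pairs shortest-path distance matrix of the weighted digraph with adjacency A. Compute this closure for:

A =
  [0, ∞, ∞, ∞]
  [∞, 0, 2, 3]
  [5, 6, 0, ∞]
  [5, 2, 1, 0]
Closure =
  [0, ∞, ∞, ∞]
  [7, 0, 2, 3]
  [5, 6, 0, 9]
  [5, 2, 1, 0]

This is the Floyd-Warshall all-pairs shortest-path computation. For each intermediate vertex k = 0, 1, …, 3, update dist[i][j] ← min(dist[i][j], dist[i][k] + dist[k][j]). The final matrix gives, for each (i, j), the minimum total weight of any directed path from i to j (possibly empty when i = j).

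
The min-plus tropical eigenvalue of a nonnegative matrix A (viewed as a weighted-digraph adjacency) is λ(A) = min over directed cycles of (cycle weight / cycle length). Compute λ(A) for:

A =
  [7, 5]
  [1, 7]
λ(A) = 3

Enumerate directed cycles and compute their means (weight / length). Sample:
  cycle 0 → 0: weight = 7, length = 1, mean = 7/1 ≈ 7.000
  cycle 1 → 1: weight = 7, length = 1, mean = 7/1 ≈ 7.000
  cycle 0 → 1 → 0: weight = 6, length = 2, mean = 6/2 ≈ 3.000
  cycle 1 → 0 → 1: weight = 6, length = 2, mean = 6/2 ≈ 3.000
Minimum mean = 3.000, attained e.g. along the cycle 0 → 1 → 0 with weight 6 and length 2. So λ(A) = 6/2 = 3.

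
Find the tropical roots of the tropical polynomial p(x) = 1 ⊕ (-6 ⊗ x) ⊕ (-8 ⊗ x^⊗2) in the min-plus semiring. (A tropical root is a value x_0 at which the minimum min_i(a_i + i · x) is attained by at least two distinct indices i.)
Roots: {2, 7}

Each tropical root is a break point of the lower envelope of the lines y = a_i + i · x (there are 3 lines, with slopes 0, 1, ..., 2). Only the lines that attain the minimum somewhere contribute to roots; other lines are dominated. Here the surviving (envelope) indices are i = 2, i = 1, i = 0.
Intersections between consecutive envelope lines give the roots: for adjacent envelope indices i < j the intersection is x = (a_i − a_j) / (j − i). Reading off the sorted break points: {2, 7}.
Verification: at each break x_0, at least two indices attain the minimum of min_i(a_i + i · x_0).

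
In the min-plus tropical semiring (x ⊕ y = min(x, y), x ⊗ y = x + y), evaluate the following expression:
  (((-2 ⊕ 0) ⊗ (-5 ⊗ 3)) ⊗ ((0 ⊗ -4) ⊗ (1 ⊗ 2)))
(((-2 ⊕ 0) ⊗ (-5 ⊗ 3)) ⊗ ((0 ⊗ -4) ⊗ (1 ⊗ 2))) = -5

Expand innermost to outermost. Recall ⊕ takes the minimum of its arguments and ⊗ takes their sum. Working out the expression (((-2 ⊕ 0) ⊗ (-5 ⊗ 3)) ⊗ ((0 ⊗ -4) ⊗ (1 ⊗ 2))) gives -5.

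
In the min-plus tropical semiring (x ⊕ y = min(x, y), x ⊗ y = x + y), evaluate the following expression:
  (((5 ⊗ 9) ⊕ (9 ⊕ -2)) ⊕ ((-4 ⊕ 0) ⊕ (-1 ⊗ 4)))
(((5 ⊗ 9) ⊕ (9 ⊕ -2)) ⊕ ((-4 ⊕ 0) ⊕ (-1 ⊗ 4))) = -4

Expand innermost to outermost. Recall ⊕ takes the minimum of its arguments and ⊗ takes their sum. Working out the expression (((5 ⊗ 9) ⊕ (9 ⊕ -2)) ⊕ ((-4 ⊕ 0) ⊕ (-1 ⊗ 4))) gives -4.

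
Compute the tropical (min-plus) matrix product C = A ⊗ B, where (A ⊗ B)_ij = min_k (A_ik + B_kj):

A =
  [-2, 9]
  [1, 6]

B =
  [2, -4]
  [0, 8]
A ⊗ B =
  [0, -6]
  [3, -3]

Apply the min-plus product entry-by-entry:
  C[0][0] = min over k of (A[0][0] + B[0][0] = -2 + 2 = 0, A[0][1] + B[1][0] = 9 + 0 = 9) = 0 (attained at k = 0)
  C[0][1] = min over k of (A[0][0] + B[0][1] = -2 + -4 = -6, A[0][1] + B[1][1] = 9 + 8 = 17) = -6 (attained at k = 0)
  C[1][0] = min over k of (A[1][0] + B[0][0] = 1 + 2 = 3, A[1][1] + B[1][0] = 6 + 0 = 6) = 3 (attained at k = 0)
  C[1][1] = min over k of (A[1][0] + B[0][1] = 1 + -4 = -3, A[1][1] + B[1][1] = 6 + 8 = 14) = -3 (attained at k = 0)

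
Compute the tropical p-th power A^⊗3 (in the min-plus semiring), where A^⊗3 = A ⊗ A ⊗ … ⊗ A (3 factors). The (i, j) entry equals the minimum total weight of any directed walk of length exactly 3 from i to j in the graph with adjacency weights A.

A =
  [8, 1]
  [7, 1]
A^⊗3 =
  [9, 3]
  [9, 3]

Each entry (A^⊗3)_ij equals the minimum over all length-3 walks i = v_0 → v_1 → … → v_3 = j of Σ_t A[v_t][v_{t+1}]. For example, for (i, j) = (0, 1) we minimise over 4 possible intermediate vertex sequences; the minimum is 3, attained along the walk 0 → 1 → 1 → 1.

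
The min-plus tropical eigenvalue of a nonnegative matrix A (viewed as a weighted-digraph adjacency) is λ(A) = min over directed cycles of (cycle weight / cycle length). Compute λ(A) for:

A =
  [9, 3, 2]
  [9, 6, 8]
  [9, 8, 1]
λ(A) = 1

Enumerate directed cycles and compute their means (weight / length). Sample:
  cycle 0 → 0: weight = 9, length = 1, mean = 9/1 ≈ 9.000
  cycle 1 → 1: weight = 6, length = 1, mean = 6/1 ≈ 6.000
  cycle 2 → 2: weight = 1, length = 1, mean = 1/1 ≈ 1.000
  cycle 0 → 1 → 0: weight = 12, length = 2, mean = 12/2 ≈ 6.000
  cycle 0 → 2 → 0: weight = 11, length = 2, mean = 11/2 ≈ 5.500
  cycle 1 → 0 → 1: weight = 12, length = 2, mean = 12/2 ≈ 6.000
Minimum mean = 1.000, attained e.g. along the cycle 2 → 2 with weight 1 and length 1. So λ(A) = 1/1 = 1.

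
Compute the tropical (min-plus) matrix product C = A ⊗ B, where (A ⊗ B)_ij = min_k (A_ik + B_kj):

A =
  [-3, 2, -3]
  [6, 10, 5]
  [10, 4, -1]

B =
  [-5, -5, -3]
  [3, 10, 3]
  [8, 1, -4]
A ⊗ B =
  [-8, -8, -7]
  [1, 1, 1]
  [5, 0, -5]

Apply the min-plus product entry-by-entry:
  C[0][0] = min over k of (A[0][0] + B[0][0] = -3 + -5 = -8, A[0][1] + B[1][0] = 2 + 3 = 5, A[0][2] + B[2][0] = -3 + 8 = 5) = -8 (attained at k = 0)
  C[0][1] = min over k of (A[0][0] + B[0][1] = -3 + -5 = -8, A[0][1] + B[1][1] = 2 + 10 = 12, A[0][2] + B[2][1] = -3 + 1 = -2) = -8 (attained at k = 0)
  C[0][2] = min over k of (A[0][0] + B[0][2] = -3 + -3 = -6, A[0][1] + B[1][2] = 2 + 3 = 5, A[0][2] + B[2][2] = -3 + -4 = -7) = -7 (attained at k = 2)
  C[1][0] = min over k of (A[1][0] + B[0][0] = 6 + -5 = 1, A[1][1] + B[1][0] = 10 + 3 = 13, A[1][2] + B[2][0] = 5 + 8 = 13) = 1 (attained at k = 0)
  C[1][1] = min over k of (A[1][0] + B[0][1] = 6 + -5 = 1, A[1][1] + B[1][1] = 10 + 10 = 20, A[1][2] + B[2][1] = 5 + 1 = 6) = 1 (attained at k = 0)
  C[1][2] = min over k of (A[1][0] + B[0][2] = 6 + -3 = 3, A[1][1] + B[1][2] = 10 + 3 = 13, A[1][2] + B[2][2] = 5 + -4 = 1) = 1 (attained at k = 2)
  C[2][0] = min over k of (A[2][0] + B[0][0] = 10 + -5 = 5, A[2][1] + B[1][0] = 4 + 3 = 7, A[2][2] + B[2][0] = -1 + 8 = 7) = 5 (attained at k = 0)
  C[2][1] = min over k of (A[2][0] + B[0][1] = 10 + -5 = 5, A[2][1] + B[1][1] = 4 + 10 = 14, A[2][2] + B[2][1] = -1 + 1 = 0) = 0 (attained at k = 2)
  C[2][2] = min over k of (A[2][0] + B[0][2] = 10 + -3 = 7, A[2][1] + B[1][2] = 4 + 3 = 7, A[2][2] + B[2][2] = -1 + -4 = -5) = -5 (attained at k = 2)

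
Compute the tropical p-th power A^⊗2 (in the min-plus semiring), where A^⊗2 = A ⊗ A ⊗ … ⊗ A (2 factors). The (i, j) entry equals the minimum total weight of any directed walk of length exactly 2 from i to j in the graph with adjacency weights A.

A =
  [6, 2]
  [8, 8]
A^⊗2 =
  [10, 8]
  [14, 10]

Each entry (A^⊗2)_ij equals the minimum over all length-2 walks i = v_0 → v_1 → … → v_2 = j of Σ_t A[v_t][v_{t+1}]. For example, for (i, j) = (0, 1) we minimise over 2 possible intermediate vertex sequences; the minimum is 8, attained along the walk 0 → 0 → 1.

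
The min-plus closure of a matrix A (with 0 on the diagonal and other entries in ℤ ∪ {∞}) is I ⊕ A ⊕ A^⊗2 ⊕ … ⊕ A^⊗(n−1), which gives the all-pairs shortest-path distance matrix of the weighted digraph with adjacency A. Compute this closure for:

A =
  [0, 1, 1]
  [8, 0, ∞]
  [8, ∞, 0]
Closure =
  [0, 1, 1]
  [8, 0, 9]
  [8, 9, 0]

This is the Floyd-Warshall all-pairs shortest-path computation. For each intermediate vertex k = 0, 1, …, 2, update dist[i][j] ← min(dist[i][j], dist[i][k] + dist[k][j]). The final matrix gives, for each (i, j), the minimum total weight of any directed path from i to j (possibly empty when i = j).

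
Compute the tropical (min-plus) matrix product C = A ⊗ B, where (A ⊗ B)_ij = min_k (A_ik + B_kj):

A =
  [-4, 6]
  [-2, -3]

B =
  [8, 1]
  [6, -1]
A ⊗ B =
  [4, -3]
  [3, -4]

Apply the min-plus product entry-by-entry:
  C[0][0] = min over k of (A[0][0] + B[0][0] = -4 + 8 = 4, A[0][1] + B[1][0] = 6 + 6 = 12) = 4 (attained at k = 0)
  C[0][1] = min over k of (A[0][0] + B[0][1] = -4 + 1 = -3, A[0][1] + B[1][1] = 6 + -1 = 5) = -3 (attained at k = 0)
  C[1][0] = min over k of (A[1][0] + B[0][0] = -2 + 8 = 6, A[1][1] + B[1][0] = -3 + 6 = 3) = 3 (attained at k = 1)
  C[1][1] = min over k of (A[1][0] + B[0][1] = -2 + 1 = -1, A[1][1] + B[1][1] = -3 + -1 = -4) = -4 (attained at k = 1)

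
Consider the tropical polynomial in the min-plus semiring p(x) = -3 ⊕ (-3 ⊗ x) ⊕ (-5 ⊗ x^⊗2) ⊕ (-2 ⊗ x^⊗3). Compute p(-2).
p(-2) = -9

A tropical monomial a ⊗ x^⊗i evaluates to a + i · x. Evaluating each term at x = -2:
  Term 0 contributes -3 + 0 · -2 = -3
  Term 1 contributes -3 + 1 · -2 = -5
  Term 2 contributes -5 + 2 · -2 = -9
  Term 3 contributes -2 + 3 · -2 = -8
p(-2) = ⊕ of these = min[-3, -5, -9, -8] = -9.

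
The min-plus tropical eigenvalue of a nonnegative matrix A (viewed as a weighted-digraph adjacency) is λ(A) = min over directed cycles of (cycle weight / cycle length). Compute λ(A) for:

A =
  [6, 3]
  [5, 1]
λ(A) = 1

Enumerate directed cycles and compute their means (weight / length). Sample:
  cycle 0 → 0: weight = 6, length = 1, mean = 6/1 ≈ 6.000
  cycle 1 → 1: weight = 1, length = 1, mean = 1/1 ≈ 1.000
  cycle 0 → 1 → 0: weight = 8, length = 2, mean = 8/2 ≈ 4.000
  cycle 1 → 0 → 1: weight = 8, length = 2, mean = 8/2 ≈ 4.000
Minimum mean = 1.000, attained e.g. along the cycle 1 → 1 with weight 1 and length 1. So λ(A) = 1/1 = 1.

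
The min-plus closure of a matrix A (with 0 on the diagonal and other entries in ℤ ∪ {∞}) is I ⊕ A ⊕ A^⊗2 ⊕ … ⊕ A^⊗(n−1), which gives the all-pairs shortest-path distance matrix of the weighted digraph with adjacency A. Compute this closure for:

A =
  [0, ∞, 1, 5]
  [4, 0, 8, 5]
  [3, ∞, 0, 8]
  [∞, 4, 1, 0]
Closure =
  [0, 9, 1, 5]
  [4, 0, 5, 5]
  [3, 12, 0, 8]
  [4, 4, 1, 0]

This is the Floyd-Warshall all-pairs shortest-path computation. For each intermediate vertex k = 0, 1, …, 3, update dist[i][j] ← min(dist[i][j], dist[i][k] + dist[k][j]). The final matrix gives, for each (i, j), the minimum total weight of any directed path from i to j (possibly empty when i = j).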